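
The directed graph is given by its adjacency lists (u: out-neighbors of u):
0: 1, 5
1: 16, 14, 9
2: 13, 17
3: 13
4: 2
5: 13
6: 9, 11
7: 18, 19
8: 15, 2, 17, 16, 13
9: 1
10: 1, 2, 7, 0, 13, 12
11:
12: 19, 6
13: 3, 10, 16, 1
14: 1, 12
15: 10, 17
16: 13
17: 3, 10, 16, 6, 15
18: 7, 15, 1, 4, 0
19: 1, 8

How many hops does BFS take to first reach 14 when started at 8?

3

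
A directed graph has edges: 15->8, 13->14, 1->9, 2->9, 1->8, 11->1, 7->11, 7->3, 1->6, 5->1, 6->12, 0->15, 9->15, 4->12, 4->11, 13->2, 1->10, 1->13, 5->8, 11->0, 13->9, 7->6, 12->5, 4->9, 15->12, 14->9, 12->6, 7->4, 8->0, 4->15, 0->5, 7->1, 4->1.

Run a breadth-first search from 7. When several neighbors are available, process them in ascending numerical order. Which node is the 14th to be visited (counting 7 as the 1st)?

Visit 7; enqueue 1, 3, 4, 6, 11 → queue [1, 3, 4, 6, 11]
Visit 1; enqueue 8, 9, 10, 13 → queue [3, 4, 6, 11, 8, 9, 10, 13]
Visit 3 → queue [4, 6, 11, 8, 9, 10, 13]
Visit 4; enqueue 12, 15 → queue [6, 11, 8, 9, 10, 13, 12, 15]
Visit 6 → queue [11, 8, 9, 10, 13, 12, 15]
Visit 11; enqueue 0 → queue [8, 9, 10, 13, 12, 15, 0]
Visit 8 → queue [9, 10, 13, 12, 15, 0]
Visit 9 → queue [10, 13, 12, 15, 0]
Visit 10 → queue [13, 12, 15, 0]
Visit 13; enqueue 2, 14 → queue [12, 15, 0, 2, 14]
Visit 12; enqueue 5 → queue [15, 0, 2, 14, 5]
Visit 15 → queue [0, 2, 14, 5]
Visit 0 → queue [2, 14, 5]
Visit 2 → queue [14, 5]
Visit 14 → queue [5]
Visit 5 → queue []

Visit order: 7, 1, 3, 4, 6, 11, 8, 9, 10, 13, 12, 15, 0, 2, 14, 5

2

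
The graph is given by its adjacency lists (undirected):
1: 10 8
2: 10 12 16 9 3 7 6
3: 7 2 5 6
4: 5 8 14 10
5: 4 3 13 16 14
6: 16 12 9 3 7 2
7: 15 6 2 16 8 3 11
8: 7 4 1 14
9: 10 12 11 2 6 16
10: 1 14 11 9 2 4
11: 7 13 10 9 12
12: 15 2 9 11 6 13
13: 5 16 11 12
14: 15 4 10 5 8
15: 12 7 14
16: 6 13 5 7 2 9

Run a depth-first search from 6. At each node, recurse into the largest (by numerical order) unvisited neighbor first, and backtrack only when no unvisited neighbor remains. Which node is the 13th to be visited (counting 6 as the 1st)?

Visit 6
6 → 16
16 → 13
13 → 12
12 → 15
15 → 14
14 → 10
10 → 11
11 → 9
9 → 2
2 → 7
7 → 8
8 → 4
4 → 5
5 → 3
8 → 1

Visit order: 6, 16, 13, 12, 15, 14, 10, 11, 9, 2, 7, 8, 4, 5, 3, 1

4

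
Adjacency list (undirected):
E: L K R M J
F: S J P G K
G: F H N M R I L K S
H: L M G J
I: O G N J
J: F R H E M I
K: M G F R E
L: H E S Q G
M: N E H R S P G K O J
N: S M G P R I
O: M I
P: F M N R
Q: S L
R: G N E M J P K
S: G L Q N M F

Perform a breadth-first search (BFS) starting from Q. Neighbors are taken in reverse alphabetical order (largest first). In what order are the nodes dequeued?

Visit Q; enqueue S, L → queue [S, L]
Visit S; enqueue N, M, G, F → queue [L, N, M, G, F]
Visit L; enqueue H, E → queue [N, M, G, F, H, E]
Visit N; enqueue R, P, I → queue [M, G, F, H, E, R, P, I]
Visit M; enqueue O, K, J → queue [G, F, H, E, R, P, I, O, K, J]
Visit G → queue [F, H, E, R, P, I, O, K, J]
Visit F → queue [H, E, R, P, I, O, K, J]
Visit H → queue [E, R, P, I, O, K, J]
Visit E → queue [R, P, I, O, K, J]
Visit R → queue [P, I, O, K, J]
Visit P → queue [I, O, K, J]
Visit I → queue [O, K, J]
Visit O → queue [K, J]
Visit K → queue [J]
Visit J → queue []

Q → S → L → N → M → G → F → H → E → R → P → I → O → K → J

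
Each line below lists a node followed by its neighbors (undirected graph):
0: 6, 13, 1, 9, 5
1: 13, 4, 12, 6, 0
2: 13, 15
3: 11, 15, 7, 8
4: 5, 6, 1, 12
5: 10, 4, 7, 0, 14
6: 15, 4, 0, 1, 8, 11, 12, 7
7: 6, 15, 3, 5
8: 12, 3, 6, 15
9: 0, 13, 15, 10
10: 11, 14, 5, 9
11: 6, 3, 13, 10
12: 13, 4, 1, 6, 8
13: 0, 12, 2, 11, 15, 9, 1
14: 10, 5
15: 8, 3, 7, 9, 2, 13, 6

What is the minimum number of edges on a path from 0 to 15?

Level 0: 0
Level 1: 1, 5, 6, 9, 13
Level 2: 2, 4, 7, 8, 10, 11, 12, 14, 15
Level 3: 3
15 first appears at level 2.

2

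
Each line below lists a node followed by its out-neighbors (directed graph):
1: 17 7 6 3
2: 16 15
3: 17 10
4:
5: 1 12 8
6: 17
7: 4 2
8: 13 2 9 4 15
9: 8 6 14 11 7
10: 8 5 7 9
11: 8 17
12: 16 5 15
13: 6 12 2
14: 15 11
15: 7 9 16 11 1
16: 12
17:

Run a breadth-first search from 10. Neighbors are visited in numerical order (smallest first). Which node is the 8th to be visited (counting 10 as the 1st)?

2

Visit 10; enqueue 5, 7, 8, 9 → queue [5, 7, 8, 9]
Visit 5; enqueue 1, 12 → queue [7, 8, 9, 1, 12]
Visit 7; enqueue 2, 4 → queue [8, 9, 1, 12, 2, 4]
Visit 8; enqueue 13, 15 → queue [9, 1, 12, 2, 4, 13, 15]
Visit 9; enqueue 6, 11, 14 → queue [1, 12, 2, 4, 13, 15, 6, 11, 14]
Visit 1; enqueue 3, 17 → queue [12, 2, 4, 13, 15, 6, 11, 14, 3, 17]
Visit 12; enqueue 16 → queue [2, 4, 13, 15, 6, 11, 14, 3, 17, 16]
Visit 2 → queue [4, 13, 15, 6, 11, 14, 3, 17, 16]
Visit 4 → queue [13, 15, 6, 11, 14, 3, 17, 16]
Visit 13 → queue [15, 6, 11, 14, 3, 17, 16]
Visit 15 → queue [6, 11, 14, 3, 17, 16]
Visit 6 → queue [11, 14, 3, 17, 16]
Visit 11 → queue [14, 3, 17, 16]
Visit 14 → queue [3, 17, 16]
Visit 3 → queue [17, 16]
Visit 17 → queue [16]
Visit 16 → queue []

Visit order: 10, 5, 7, 8, 9, 1, 12, 2, 4, 13, 15, 6, 11, 14, 3, 17, 16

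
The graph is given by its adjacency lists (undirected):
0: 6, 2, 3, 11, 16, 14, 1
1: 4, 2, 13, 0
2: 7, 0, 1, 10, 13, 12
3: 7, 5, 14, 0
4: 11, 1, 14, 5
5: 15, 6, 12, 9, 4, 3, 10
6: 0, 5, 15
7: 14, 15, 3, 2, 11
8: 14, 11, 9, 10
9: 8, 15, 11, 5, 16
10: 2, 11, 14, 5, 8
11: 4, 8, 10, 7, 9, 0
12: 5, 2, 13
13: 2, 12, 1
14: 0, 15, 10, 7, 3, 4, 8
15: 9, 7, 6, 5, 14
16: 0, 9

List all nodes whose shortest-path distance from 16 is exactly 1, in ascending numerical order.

Level 0: 16
Level 1: 0, 9
Level 2: 1, 2, 3, 5, 6, 8, 11, 14, 15
Level 3: 4, 7, 10, 12, 13

0, 9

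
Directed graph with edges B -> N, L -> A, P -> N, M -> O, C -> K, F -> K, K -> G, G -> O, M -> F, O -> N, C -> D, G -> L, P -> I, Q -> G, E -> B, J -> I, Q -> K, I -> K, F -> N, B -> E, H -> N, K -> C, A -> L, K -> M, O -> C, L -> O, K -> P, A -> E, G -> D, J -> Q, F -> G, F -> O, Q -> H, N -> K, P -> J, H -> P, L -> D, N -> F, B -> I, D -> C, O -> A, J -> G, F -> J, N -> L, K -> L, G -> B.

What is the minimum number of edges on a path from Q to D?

Level 0: Q
Level 1: G, H, K
Level 2: B, C, D, L, M, N, O, P
Level 3: A, E, F, I, J
D first appears at level 2.

2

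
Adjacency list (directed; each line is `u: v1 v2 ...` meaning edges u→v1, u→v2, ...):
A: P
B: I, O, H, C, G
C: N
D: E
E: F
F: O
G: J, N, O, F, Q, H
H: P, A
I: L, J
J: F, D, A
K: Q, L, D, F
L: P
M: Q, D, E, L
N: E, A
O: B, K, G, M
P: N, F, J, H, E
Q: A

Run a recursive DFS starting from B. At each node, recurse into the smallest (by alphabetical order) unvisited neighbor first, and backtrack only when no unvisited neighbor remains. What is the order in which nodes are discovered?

B C N A P E F O G H J D Q K L M I

Visit B
B → C
C → N
N → A
A → P
P → E
E → F
F → O
O → G
G → H
G → J
J → D
G → Q
O → K
K → L
O → M
B → I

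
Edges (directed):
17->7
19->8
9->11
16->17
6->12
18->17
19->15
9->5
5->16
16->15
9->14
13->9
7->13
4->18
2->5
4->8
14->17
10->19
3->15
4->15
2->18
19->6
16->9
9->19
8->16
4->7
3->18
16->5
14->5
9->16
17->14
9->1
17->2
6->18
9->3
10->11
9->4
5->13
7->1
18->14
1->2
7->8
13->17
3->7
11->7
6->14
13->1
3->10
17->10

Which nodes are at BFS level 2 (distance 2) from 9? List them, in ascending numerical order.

2, 6, 7, 8, 10, 13, 15, 17, 18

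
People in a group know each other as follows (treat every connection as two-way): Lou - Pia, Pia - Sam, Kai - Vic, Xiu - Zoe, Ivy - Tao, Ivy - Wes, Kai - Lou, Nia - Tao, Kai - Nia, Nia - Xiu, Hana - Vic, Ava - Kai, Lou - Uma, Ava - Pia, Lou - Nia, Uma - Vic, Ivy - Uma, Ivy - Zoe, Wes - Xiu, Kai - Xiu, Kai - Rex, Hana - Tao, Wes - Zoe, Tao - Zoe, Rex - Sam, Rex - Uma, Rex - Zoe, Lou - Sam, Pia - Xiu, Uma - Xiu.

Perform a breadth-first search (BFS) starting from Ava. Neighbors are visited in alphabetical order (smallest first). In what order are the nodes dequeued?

Ava, Kai, Pia, Lou, Nia, Rex, Vic, Xiu, Sam, Uma, Tao, Zoe, Hana, Wes, Ivy

Visit Ava; enqueue Kai, Pia → queue [Kai, Pia]
Visit Kai; enqueue Lou, Nia, Rex, Vic, Xiu → queue [Pia, Lou, Nia, Rex, Vic, Xiu]
Visit Pia; enqueue Sam → queue [Lou, Nia, Rex, Vic, Xiu, Sam]
Visit Lou; enqueue Uma → queue [Nia, Rex, Vic, Xiu, Sam, Uma]
Visit Nia; enqueue Tao → queue [Rex, Vic, Xiu, Sam, Uma, Tao]
Visit Rex; enqueue Zoe → queue [Vic, Xiu, Sam, Uma, Tao, Zoe]
Visit Vic; enqueue Hana → queue [Xiu, Sam, Uma, Tao, Zoe, Hana]
Visit Xiu; enqueue Wes → queue [Sam, Uma, Tao, Zoe, Hana, Wes]
Visit Sam → queue [Uma, Tao, Zoe, Hana, Wes]
Visit Uma; enqueue Ivy → queue [Tao, Zoe, Hana, Wes, Ivy]
Visit Tao → queue [Zoe, Hana, Wes, Ivy]
Visit Zoe → queue [Hana, Wes, Ivy]
Visit Hana → queue [Wes, Ivy]
Visit Wes → queue [Ivy]
Visit Ivy → queue []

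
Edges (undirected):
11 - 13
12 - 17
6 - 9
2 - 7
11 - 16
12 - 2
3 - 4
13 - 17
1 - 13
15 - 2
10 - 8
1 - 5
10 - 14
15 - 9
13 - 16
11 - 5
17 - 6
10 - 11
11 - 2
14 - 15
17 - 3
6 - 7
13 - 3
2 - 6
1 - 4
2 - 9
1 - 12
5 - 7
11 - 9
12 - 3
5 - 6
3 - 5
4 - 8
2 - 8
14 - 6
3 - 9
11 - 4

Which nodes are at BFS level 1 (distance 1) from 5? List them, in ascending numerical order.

1, 3, 6, 7, 11

Level 0: 5
Level 1: 1, 3, 6, 7, 11
Level 2: 2, 4, 9, 10, 12, 13, 14, 16, 17
Level 3: 8, 15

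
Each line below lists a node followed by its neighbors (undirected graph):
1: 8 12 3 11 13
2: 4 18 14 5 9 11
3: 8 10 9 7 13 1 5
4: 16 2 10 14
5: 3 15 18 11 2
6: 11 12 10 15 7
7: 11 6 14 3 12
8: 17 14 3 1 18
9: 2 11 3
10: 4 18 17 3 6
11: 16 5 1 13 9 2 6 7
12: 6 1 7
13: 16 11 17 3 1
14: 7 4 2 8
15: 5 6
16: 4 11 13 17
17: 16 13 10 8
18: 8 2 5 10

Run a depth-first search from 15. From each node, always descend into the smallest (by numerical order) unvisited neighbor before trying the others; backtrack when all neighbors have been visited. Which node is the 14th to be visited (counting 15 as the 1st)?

Visit 15
15 → 5
5 → 2
2 → 4
4 → 10
10 → 3
3 → 1
1 → 8
8 → 14
14 → 7
7 → 6
6 → 11
11 → 9
11 → 13
13 → 16
16 → 17
6 → 12
8 → 18

Visit order: 15, 5, 2, 4, 10, 3, 1, 8, 14, 7, 6, 11, 9, 13, 16, 17, 12, 18

13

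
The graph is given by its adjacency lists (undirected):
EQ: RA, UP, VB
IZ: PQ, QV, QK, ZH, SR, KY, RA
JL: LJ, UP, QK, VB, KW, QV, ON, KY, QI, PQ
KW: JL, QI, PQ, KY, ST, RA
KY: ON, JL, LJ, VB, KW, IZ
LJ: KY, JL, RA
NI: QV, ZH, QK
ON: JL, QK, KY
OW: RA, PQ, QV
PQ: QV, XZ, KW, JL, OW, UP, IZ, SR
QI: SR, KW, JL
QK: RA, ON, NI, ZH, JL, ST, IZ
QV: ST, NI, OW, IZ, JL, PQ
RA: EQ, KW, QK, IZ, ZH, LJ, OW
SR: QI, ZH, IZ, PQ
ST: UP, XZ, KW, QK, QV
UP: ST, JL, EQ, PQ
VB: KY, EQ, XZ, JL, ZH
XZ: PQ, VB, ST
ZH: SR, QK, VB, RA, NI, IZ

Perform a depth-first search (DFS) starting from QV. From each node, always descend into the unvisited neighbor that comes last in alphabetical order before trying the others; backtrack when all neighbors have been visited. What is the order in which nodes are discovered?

Visit QV
QV → ST
ST → XZ
XZ → VB
VB → ZH
ZH → SR
SR → QI
QI → KW
KW → RA
RA → QK
QK → ON
ON → KY
KY → LJ
LJ → JL
JL → UP
UP → PQ
PQ → OW
PQ → IZ
UP → EQ
QK → NI

QV -> ST -> XZ -> VB -> ZH -> SR -> QI -> KW -> RA -> QK -> ON -> KY -> LJ -> JL -> UP -> PQ -> OW -> IZ -> EQ -> NI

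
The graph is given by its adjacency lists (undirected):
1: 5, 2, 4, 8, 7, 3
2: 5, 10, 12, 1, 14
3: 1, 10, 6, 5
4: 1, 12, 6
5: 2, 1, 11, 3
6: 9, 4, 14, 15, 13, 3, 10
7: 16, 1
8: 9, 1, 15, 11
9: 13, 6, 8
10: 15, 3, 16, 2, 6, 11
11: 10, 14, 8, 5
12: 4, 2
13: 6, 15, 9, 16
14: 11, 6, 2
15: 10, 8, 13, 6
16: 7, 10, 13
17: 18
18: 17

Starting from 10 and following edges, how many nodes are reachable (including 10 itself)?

BFS from 10 visits: 10, 16, 15, 11, 6, 3, 2, 13, 7, 8, 14, 5, 9, 4, 1, 12
Reachable nodes: 16 of 18 total.

16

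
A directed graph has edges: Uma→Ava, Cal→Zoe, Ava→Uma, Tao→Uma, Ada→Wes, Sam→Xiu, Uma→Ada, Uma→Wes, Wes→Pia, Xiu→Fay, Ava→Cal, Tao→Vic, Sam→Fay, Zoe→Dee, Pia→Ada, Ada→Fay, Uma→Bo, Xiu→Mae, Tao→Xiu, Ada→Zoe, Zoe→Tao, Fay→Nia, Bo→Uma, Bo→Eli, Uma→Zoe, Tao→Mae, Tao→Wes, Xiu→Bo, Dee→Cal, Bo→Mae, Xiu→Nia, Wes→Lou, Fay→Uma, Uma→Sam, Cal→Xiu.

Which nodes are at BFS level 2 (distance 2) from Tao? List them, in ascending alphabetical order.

Ada, Ava, Bo, Fay, Lou, Nia, Pia, Sam, Zoe

Level 0: Tao
Level 1: Mae, Uma, Vic, Wes, Xiu
Level 2: Ada, Ava, Bo, Fay, Lou, Nia, Pia, Sam, Zoe
Level 3: Cal, Dee, Eli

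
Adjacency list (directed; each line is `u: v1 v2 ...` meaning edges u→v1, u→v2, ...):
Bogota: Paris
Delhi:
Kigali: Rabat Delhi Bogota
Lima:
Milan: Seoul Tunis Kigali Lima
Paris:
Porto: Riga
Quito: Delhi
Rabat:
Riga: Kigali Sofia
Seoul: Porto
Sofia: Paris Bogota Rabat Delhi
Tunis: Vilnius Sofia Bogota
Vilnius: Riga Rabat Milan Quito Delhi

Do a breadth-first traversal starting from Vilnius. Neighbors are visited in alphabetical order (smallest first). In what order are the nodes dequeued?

Vilnius, Delhi, Milan, Quito, Rabat, Riga, Kigali, Lima, Seoul, Tunis, Sofia, Bogota, Porto, Paris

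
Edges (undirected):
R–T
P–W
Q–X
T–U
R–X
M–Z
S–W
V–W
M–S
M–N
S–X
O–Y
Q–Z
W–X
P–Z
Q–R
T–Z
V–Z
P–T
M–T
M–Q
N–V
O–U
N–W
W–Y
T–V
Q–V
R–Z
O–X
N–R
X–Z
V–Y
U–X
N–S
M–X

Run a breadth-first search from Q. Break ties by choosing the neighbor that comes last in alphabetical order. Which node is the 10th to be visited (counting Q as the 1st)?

U

Visit Q; enqueue Z, X, V, R, M → queue [Z, X, V, R, M]
Visit Z; enqueue T, P → queue [X, V, R, M, T, P]
Visit X; enqueue W, U, S, O → queue [V, R, M, T, P, W, U, S, O]
Visit V; enqueue Y, N → queue [R, M, T, P, W, U, S, O, Y, N]
Visit R → queue [M, T, P, W, U, S, O, Y, N]
Visit M → queue [T, P, W, U, S, O, Y, N]
Visit T → queue [P, W, U, S, O, Y, N]
Visit P → queue [W, U, S, O, Y, N]
Visit W → queue [U, S, O, Y, N]
Visit U → queue [S, O, Y, N]
Visit S → queue [O, Y, N]
Visit O → queue [Y, N]
Visit Y → queue [N]
Visit N → queue []

Visit order: Q, Z, X, V, R, M, T, P, W, U, S, O, Y, N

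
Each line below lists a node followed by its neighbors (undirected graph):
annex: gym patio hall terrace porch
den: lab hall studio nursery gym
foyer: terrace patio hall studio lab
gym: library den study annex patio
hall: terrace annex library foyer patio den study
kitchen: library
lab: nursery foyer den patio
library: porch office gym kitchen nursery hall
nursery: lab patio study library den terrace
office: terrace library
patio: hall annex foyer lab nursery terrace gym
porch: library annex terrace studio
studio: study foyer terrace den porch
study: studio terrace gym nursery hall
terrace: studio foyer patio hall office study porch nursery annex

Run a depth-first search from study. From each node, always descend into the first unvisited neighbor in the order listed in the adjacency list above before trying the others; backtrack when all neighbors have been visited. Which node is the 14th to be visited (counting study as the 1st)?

lab

Visit study
study → studio
studio → foyer
foyer → terrace
terrace → patio
patio → hall
hall → annex
annex → gym
gym → library
library → porch
library → office
library → kitchen
library → nursery
nursery → lab
lab → den

Visit order: study, studio, foyer, terrace, patio, hall, annex, gym, library, porch, office, kitchen, nursery, lab, den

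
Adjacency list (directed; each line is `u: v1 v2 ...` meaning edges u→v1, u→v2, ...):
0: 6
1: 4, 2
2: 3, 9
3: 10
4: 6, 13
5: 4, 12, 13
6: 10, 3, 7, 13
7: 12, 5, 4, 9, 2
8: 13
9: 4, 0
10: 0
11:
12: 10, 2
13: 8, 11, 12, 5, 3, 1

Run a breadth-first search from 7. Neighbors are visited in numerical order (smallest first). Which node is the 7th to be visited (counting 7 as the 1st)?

3

Visit 7; enqueue 2, 4, 5, 9, 12 → queue [2, 4, 5, 9, 12]
Visit 2; enqueue 3 → queue [4, 5, 9, 12, 3]
Visit 4; enqueue 6, 13 → queue [5, 9, 12, 3, 6, 13]
Visit 5 → queue [9, 12, 3, 6, 13]
Visit 9; enqueue 0 → queue [12, 3, 6, 13, 0]
Visit 12; enqueue 10 → queue [3, 6, 13, 0, 10]
Visit 3 → queue [6, 13, 0, 10]
Visit 6 → queue [13, 0, 10]
Visit 13; enqueue 1, 8, 11 → queue [0, 10, 1, 8, 11]
Visit 0 → queue [10, 1, 8, 11]
Visit 10 → queue [1, 8, 11]
Visit 1 → queue [8, 11]
Visit 8 → queue [11]
Visit 11 → queue []

Visit order: 7, 2, 4, 5, 9, 12, 3, 6, 13, 0, 10, 1, 8, 11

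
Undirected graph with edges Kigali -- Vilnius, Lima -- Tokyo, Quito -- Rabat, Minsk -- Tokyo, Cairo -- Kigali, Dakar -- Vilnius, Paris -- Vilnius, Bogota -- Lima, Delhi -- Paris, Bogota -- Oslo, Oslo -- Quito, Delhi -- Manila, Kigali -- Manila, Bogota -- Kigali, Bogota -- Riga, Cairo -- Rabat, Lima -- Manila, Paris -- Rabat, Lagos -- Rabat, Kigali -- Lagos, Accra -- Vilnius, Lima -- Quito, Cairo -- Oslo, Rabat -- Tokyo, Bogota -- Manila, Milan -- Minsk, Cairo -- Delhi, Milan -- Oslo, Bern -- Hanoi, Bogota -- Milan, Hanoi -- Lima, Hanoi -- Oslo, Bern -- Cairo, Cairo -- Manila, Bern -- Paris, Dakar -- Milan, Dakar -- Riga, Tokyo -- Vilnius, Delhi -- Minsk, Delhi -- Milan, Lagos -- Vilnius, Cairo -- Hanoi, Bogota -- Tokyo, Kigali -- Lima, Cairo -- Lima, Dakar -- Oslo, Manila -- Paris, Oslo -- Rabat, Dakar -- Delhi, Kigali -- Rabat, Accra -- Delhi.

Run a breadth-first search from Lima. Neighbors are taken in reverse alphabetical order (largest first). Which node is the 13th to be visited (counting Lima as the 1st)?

Visit Lima; enqueue Tokyo, Quito, Manila, Kigali, Hanoi, Cairo, Bogota → queue [Tokyo, Quito, Manila, Kigali, Hanoi, Cairo, Bogota]
Visit Tokyo; enqueue Vilnius, Rabat, Minsk → queue [Quito, Manila, Kigali, Hanoi, Cairo, Bogota, Vilnius, Rabat, Minsk]
Visit Quito; enqueue Oslo → queue [Manila, Kigali, Hanoi, Cairo, Bogota, Vilnius, Rabat, Minsk, Oslo]
Visit Manila; enqueue Paris, Delhi → queue [Kigali, Hanoi, Cairo, Bogota, Vilnius, Rabat, Minsk, Oslo, Paris, Delhi]
Visit Kigali; enqueue Lagos → queue [Hanoi, Cairo, Bogota, Vilnius, Rabat, Minsk, Oslo, Paris, Delhi, Lagos]
Visit Hanoi; enqueue Bern → queue [Cairo, Bogota, Vilnius, Rabat, Minsk, Oslo, Paris, Delhi, Lagos, Bern]
Visit Cairo → queue [Bogota, Vilnius, Rabat, Minsk, Oslo, Paris, Delhi, Lagos, Bern]
Visit Bogota; enqueue Riga, Milan → queue [Vilnius, Rabat, Minsk, Oslo, Paris, Delhi, Lagos, Bern, Riga, Milan]
Visit Vilnius; enqueue Dakar, Accra → queue [Rabat, Minsk, Oslo, Paris, Delhi, Lagos, Bern, Riga, Milan, Dakar, Accra]
Visit Rabat → queue [Minsk, Oslo, Paris, Delhi, Lagos, Bern, Riga, Milan, Dakar, Accra]
Visit Minsk → queue [Oslo, Paris, Delhi, Lagos, Bern, Riga, Milan, Dakar, Accra]
Visit Oslo → queue [Paris, Delhi, Lagos, Bern, Riga, Milan, Dakar, Accra]
Visit Paris → queue [Delhi, Lagos, Bern, Riga, Milan, Dakar, Accra]
Visit Delhi → queue [Lagos, Bern, Riga, Milan, Dakar, Accra]
Visit Lagos → queue [Bern, Riga, Milan, Dakar, Accra]
Visit Bern → queue [Riga, Milan, Dakar, Accra]
Visit Riga → queue [Milan, Dakar, Accra]
Visit Milan → queue [Dakar, Accra]
Visit Dakar → queue [Accra]
Visit Accra → queue []

Visit order: Lima, Tokyo, Quito, Manila, Kigali, Hanoi, Cairo, Bogota, Vilnius, Rabat, Minsk, Oslo, Paris, Delhi, Lagos, Bern, Riga, Milan, Dakar, Accra

Paris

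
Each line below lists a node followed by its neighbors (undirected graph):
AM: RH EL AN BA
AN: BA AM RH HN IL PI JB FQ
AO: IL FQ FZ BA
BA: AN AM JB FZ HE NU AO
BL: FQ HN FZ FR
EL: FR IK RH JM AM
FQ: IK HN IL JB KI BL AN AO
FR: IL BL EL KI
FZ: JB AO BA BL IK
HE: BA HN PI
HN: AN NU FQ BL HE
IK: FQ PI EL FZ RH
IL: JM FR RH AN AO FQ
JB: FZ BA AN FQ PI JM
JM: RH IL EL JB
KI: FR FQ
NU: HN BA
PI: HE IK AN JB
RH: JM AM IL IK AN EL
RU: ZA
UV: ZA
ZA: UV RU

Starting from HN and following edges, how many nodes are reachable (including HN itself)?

19

BFS from HN visits: HN, AN, NU, FQ, BL, HE, BA, AM, RH, IL, PI, JB, IK, KI, AO, FZ, FR, EL, JM
Reachable nodes: 19 of 22 total.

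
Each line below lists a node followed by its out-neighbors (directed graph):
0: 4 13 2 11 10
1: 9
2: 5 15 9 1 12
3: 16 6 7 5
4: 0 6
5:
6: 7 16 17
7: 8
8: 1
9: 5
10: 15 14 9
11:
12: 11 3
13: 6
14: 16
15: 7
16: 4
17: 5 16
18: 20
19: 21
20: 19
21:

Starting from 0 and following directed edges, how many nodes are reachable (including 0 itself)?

BFS from 0 visits: 0, 13, 11, 10, 4, 2, 6, 15, 14, 9, 12, 5, 1, 17, 16, 7, 3, 8
Reachable nodes: 18 of 22 total.

18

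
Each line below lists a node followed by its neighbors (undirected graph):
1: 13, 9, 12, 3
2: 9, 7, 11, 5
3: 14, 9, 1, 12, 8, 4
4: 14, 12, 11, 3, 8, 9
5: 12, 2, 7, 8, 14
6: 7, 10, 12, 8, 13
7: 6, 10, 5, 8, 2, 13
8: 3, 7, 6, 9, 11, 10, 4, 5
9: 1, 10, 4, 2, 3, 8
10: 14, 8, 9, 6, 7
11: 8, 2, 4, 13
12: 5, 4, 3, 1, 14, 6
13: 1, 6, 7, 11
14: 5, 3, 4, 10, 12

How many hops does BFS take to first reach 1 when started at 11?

2

Level 0: 11
Level 1: 2, 4, 8, 13
Level 2: 1, 3, 5, 6, 7, 9, 10, 12, 14
1 first appears at level 2.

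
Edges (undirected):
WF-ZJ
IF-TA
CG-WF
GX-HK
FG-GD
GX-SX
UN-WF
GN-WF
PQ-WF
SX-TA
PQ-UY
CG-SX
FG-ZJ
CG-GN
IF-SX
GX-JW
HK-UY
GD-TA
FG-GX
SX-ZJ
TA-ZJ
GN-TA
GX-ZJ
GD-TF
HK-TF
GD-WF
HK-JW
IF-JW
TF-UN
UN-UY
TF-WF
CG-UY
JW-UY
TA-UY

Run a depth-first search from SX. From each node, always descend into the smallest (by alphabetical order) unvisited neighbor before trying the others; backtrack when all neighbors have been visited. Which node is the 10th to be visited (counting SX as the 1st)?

IF

Visit SX
SX → CG
CG → GN
GN → TA
TA → GD
GD → FG
FG → GX
GX → HK
HK → JW
JW → IF
JW → UY
UY → PQ
PQ → WF
WF → TF
TF → UN
WF → ZJ

Visit order: SX, CG, GN, TA, GD, FG, GX, HK, JW, IF, UY, PQ, WF, TF, UN, ZJ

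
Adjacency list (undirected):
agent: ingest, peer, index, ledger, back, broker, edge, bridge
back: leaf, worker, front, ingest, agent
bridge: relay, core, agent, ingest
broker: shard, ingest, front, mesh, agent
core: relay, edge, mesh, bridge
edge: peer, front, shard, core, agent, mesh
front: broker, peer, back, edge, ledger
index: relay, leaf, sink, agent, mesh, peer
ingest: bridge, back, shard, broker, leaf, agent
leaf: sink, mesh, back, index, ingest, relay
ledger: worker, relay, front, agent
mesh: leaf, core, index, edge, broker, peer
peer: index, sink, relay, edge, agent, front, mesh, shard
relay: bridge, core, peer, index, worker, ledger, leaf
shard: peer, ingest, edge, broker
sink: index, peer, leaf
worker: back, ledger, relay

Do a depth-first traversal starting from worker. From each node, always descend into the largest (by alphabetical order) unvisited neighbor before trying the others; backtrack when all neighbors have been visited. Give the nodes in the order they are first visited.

worker -> relay -> peer -> sink -> leaf -> mesh -> index -> agent -> ledger -> front -> edge -> shard -> ingest -> broker -> bridge -> core -> back

Visit worker
worker → relay
relay → peer
peer → sink
sink → leaf
leaf → mesh
mesh → index
index → agent
agent → ledger
ledger → front
front → edge
edge → shard
shard → ingest
ingest → broker
ingest → bridge
bridge → core
ingest → back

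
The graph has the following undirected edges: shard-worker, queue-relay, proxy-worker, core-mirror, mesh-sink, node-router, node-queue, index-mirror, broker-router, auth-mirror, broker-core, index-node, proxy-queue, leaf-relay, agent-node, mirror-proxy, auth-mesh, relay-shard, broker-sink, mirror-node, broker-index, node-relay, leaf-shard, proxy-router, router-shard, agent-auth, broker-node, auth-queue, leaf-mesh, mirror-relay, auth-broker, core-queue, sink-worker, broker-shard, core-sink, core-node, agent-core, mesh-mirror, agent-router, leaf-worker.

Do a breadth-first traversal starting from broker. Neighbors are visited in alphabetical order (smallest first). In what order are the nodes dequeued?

broker, auth, core, index, node, router, shard, sink, agent, mesh, mirror, queue, relay, proxy, leaf, worker

Visit broker; enqueue auth, core, index, node, router, shard, sink → queue [auth, core, index, node, router, shard, sink]
Visit auth; enqueue agent, mesh, mirror, queue → queue [core, index, node, router, shard, sink, agent, mesh, mirror, queue]
Visit core → queue [index, node, router, shard, sink, agent, mesh, mirror, queue]
Visit index → queue [node, router, shard, sink, agent, mesh, mirror, queue]
Visit node; enqueue relay → queue [router, shard, sink, agent, mesh, mirror, queue, relay]
Visit router; enqueue proxy → queue [shard, sink, agent, mesh, mirror, queue, relay, proxy]
Visit shard; enqueue leaf, worker → queue [sink, agent, mesh, mirror, queue, relay, proxy, leaf, worker]
Visit sink → queue [agent, mesh, mirror, queue, relay, proxy, leaf, worker]
Visit agent → queue [mesh, mirror, queue, relay, proxy, leaf, worker]
Visit mesh → queue [mirror, queue, relay, proxy, leaf, worker]
Visit mirror → queue [queue, relay, proxy, leaf, worker]
Visit queue → queue [relay, proxy, leaf, worker]
Visit relay → queue [proxy, leaf, worker]
Visit proxy → queue [leaf, worker]
Visit leaf → queue [worker]
Visit worker → queue []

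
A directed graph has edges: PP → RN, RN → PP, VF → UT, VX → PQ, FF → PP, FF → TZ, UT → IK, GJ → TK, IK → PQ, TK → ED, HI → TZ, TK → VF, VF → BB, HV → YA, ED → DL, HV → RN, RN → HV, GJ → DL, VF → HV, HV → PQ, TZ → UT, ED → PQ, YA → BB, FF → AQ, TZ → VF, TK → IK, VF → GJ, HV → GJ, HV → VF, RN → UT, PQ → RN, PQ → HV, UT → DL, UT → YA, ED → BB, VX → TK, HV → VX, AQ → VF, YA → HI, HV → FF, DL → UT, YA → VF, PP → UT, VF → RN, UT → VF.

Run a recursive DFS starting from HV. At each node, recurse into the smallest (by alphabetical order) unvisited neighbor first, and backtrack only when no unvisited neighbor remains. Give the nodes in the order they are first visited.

Visit HV
HV → FF
FF → AQ
AQ → VF
VF → BB
VF → GJ
GJ → DL
DL → UT
UT → IK
IK → PQ
PQ → RN
RN → PP
UT → YA
YA → HI
HI → TZ
GJ → TK
TK → ED
HV → VX

HV → FF → AQ → VF → BB → GJ → DL → UT → IK → PQ → RN → PP → YA → HI → TZ → TK → ED → VX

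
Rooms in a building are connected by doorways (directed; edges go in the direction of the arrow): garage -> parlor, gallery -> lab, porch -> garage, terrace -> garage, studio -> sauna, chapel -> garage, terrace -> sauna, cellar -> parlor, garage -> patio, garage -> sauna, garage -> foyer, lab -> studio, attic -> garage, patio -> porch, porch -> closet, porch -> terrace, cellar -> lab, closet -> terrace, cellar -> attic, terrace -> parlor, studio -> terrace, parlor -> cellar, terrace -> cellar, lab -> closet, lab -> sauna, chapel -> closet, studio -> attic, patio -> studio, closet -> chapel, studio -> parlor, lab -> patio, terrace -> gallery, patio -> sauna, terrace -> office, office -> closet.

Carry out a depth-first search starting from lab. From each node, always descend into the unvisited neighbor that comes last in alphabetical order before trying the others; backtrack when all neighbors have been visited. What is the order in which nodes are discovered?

Visit lab
lab → studio
studio → terrace
terrace → sauna
terrace → parlor
parlor → cellar
cellar → attic
attic → garage
garage → patio
patio → porch
porch → closet
closet → chapel
garage → foyer
terrace → office
terrace → gallery

lab → studio → terrace → sauna → parlor → cellar → attic → garage → patio → porch → closet → chapel → foyer → office → gallery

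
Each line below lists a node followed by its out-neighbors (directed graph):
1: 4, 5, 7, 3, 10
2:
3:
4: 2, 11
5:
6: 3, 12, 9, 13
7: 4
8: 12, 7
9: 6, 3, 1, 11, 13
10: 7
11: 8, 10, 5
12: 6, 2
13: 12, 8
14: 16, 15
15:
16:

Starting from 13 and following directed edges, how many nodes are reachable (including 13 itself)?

13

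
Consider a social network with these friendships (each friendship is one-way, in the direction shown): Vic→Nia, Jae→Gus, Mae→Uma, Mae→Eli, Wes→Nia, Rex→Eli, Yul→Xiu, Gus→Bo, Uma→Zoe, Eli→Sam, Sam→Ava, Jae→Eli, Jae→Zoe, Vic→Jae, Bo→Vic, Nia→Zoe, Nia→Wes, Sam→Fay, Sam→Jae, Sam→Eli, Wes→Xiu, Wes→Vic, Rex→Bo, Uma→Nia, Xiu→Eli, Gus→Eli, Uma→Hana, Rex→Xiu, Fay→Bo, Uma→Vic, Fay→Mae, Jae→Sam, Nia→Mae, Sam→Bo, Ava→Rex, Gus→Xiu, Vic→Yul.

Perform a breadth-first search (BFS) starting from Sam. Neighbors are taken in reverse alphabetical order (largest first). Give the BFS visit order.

Visit Sam; enqueue Jae, Fay, Eli, Bo, Ava → queue [Jae, Fay, Eli, Bo, Ava]
Visit Jae; enqueue Zoe, Gus → queue [Fay, Eli, Bo, Ava, Zoe, Gus]
Visit Fay; enqueue Mae → queue [Eli, Bo, Ava, Zoe, Gus, Mae]
Visit Eli → queue [Bo, Ava, Zoe, Gus, Mae]
Visit Bo; enqueue Vic → queue [Ava, Zoe, Gus, Mae, Vic]
Visit Ava; enqueue Rex → queue [Zoe, Gus, Mae, Vic, Rex]
Visit Zoe → queue [Gus, Mae, Vic, Rex]
Visit Gus; enqueue Xiu → queue [Mae, Vic, Rex, Xiu]
Visit Mae; enqueue Uma → queue [Vic, Rex, Xiu, Uma]
Visit Vic; enqueue Yul, Nia → queue [Rex, Xiu, Uma, Yul, Nia]
Visit Rex → queue [Xiu, Uma, Yul, Nia]
Visit Xiu → queue [Uma, Yul, Nia]
Visit Uma; enqueue Hana → queue [Yul, Nia, Hana]
Visit Yul → queue [Nia, Hana]
Visit Nia; enqueue Wes → queue [Hana, Wes]
Visit Hana → queue [Wes]
Visit Wes → queue []

Sam, Jae, Fay, Eli, Bo, Ava, Zoe, Gus, Mae, Vic, Rex, Xiu, Uma, Yul, Nia, Hana, Wes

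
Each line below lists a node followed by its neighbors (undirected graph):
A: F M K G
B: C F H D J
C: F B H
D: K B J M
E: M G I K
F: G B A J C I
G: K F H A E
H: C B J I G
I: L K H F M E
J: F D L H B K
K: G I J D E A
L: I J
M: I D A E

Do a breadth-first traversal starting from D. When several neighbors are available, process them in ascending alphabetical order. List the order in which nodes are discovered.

Visit D; enqueue B, J, K, M → queue [B, J, K, M]
Visit B; enqueue C, F, H → queue [J, K, M, C, F, H]
Visit J; enqueue L → queue [K, M, C, F, H, L]
Visit K; enqueue A, E, G, I → queue [M, C, F, H, L, A, E, G, I]
Visit M → queue [C, F, H, L, A, E, G, I]
Visit C → queue [F, H, L, A, E, G, I]
Visit F → queue [H, L, A, E, G, I]
Visit H → queue [L, A, E, G, I]
Visit L → queue [A, E, G, I]
Visit A → queue [E, G, I]
Visit E → queue [G, I]
Visit G → queue [I]
Visit I → queue []

D B J K M C F H L A E G I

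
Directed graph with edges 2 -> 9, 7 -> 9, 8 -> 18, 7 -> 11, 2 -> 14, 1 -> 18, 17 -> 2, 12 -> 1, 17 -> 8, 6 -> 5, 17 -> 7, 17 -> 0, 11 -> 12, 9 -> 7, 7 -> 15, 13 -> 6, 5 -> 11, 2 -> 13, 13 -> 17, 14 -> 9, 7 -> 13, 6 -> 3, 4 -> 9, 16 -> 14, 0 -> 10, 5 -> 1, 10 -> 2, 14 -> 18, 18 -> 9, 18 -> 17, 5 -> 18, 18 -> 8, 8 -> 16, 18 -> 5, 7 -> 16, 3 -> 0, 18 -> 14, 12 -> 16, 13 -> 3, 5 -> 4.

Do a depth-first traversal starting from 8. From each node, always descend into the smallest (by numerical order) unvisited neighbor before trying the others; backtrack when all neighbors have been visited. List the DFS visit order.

8 16 14 9 7 11 12 1 18 5 4 17 0 10 2 13 3 6 15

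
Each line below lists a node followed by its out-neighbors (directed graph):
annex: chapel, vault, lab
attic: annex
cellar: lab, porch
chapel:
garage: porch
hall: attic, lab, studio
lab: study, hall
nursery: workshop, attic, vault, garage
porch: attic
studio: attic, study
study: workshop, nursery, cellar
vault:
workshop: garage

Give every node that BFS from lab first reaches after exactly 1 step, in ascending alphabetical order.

Level 0: lab
Level 1: hall, study
Level 2: attic, cellar, nursery, studio, workshop
Level 3: annex, garage, porch, vault
Level 4: chapel

hall, study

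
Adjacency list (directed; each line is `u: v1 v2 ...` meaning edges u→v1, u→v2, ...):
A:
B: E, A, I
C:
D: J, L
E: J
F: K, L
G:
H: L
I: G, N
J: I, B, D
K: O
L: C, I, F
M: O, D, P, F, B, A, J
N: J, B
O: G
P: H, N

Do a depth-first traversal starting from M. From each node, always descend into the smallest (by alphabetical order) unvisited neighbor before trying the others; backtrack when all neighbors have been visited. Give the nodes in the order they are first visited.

M → A → B → E → J → D → L → C → F → K → O → G → I → N → P → H

Visit M
M → A
M → B
B → E
E → J
J → D
D → L
L → C
L → F
F → K
K → O
O → G
L → I
I → N
M → P
P → H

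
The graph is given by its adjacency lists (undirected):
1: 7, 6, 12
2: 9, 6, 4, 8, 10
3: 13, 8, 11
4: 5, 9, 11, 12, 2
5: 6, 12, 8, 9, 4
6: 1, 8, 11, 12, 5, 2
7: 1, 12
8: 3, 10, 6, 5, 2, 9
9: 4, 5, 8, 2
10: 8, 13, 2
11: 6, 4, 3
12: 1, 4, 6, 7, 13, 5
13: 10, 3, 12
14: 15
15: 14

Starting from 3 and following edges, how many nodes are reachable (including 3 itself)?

BFS from 3 visits: 3, 13, 8, 11, 10, 12, 6, 5, 2, 9, 4, 1, 7
Reachable nodes: 13 of 15 total.

13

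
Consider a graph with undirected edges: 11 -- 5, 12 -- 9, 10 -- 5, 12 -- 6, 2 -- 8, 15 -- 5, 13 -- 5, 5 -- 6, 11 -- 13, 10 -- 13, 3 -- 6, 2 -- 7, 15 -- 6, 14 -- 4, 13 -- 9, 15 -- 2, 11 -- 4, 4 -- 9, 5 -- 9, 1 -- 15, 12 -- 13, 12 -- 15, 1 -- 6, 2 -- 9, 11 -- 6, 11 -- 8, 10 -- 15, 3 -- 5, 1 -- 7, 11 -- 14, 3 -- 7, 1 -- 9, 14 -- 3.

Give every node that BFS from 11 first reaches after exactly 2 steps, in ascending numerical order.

1, 2, 3, 9, 10, 12, 15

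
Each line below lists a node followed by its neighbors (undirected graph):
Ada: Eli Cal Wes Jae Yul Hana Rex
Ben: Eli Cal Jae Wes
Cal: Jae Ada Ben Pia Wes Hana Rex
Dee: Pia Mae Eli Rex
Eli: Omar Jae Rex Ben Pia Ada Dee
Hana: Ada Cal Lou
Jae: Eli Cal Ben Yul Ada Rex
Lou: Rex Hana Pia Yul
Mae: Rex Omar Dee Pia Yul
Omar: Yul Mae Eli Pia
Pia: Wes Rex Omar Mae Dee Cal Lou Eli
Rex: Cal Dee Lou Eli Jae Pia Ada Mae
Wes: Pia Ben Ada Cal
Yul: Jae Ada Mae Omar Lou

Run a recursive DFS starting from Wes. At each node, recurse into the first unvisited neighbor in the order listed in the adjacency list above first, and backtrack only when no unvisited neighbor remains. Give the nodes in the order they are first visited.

Visit Wes
Wes → Pia
Pia → Rex
Rex → Cal
Cal → Jae
Jae → Eli
Eli → Omar
Omar → Yul
Yul → Ada
Ada → Hana
Hana → Lou
Yul → Mae
Mae → Dee
Eli → Ben

Wes → Pia → Rex → Cal → Jae → Eli → Omar → Yul → Ada → Hana → Lou → Mae → Dee → Ben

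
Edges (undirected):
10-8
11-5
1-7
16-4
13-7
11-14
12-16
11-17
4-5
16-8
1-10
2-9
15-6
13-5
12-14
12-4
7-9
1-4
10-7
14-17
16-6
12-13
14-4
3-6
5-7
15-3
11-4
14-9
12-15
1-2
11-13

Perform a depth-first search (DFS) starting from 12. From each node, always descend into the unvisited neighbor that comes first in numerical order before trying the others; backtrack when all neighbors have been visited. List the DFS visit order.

12 4 1 2 9 7 5 11 13 14 17 10 8 16 6 3 15

Visit 12
12 → 4
4 → 1
1 → 2
2 → 9
9 → 7
7 → 5
5 → 11
11 → 13
11 → 14
14 → 17
7 → 10
10 → 8
8 → 16
16 → 6
6 → 3
3 → 15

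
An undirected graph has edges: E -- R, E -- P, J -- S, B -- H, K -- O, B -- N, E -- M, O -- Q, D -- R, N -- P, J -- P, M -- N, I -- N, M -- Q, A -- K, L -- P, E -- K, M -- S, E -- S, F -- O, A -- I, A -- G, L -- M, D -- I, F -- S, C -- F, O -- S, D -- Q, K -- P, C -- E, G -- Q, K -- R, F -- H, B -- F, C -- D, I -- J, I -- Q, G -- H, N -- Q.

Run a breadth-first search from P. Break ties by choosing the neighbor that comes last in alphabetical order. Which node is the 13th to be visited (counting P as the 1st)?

Visit P; enqueue N, L, K, J, E → queue [N, L, K, J, E]
Visit N; enqueue Q, M, I, B → queue [L, K, J, E, Q, M, I, B]
Visit L → queue [K, J, E, Q, M, I, B]
Visit K; enqueue R, O, A → queue [J, E, Q, M, I, B, R, O, A]
Visit J; enqueue S → queue [E, Q, M, I, B, R, O, A, S]
Visit E; enqueue C → queue [Q, M, I, B, R, O, A, S, C]
Visit Q; enqueue G, D → queue [M, I, B, R, O, A, S, C, G, D]
Visit M → queue [I, B, R, O, A, S, C, G, D]
Visit I → queue [B, R, O, A, S, C, G, D]
Visit B; enqueue H, F → queue [R, O, A, S, C, G, D, H, F]
Visit R → queue [O, A, S, C, G, D, H, F]
Visit O → queue [A, S, C, G, D, H, F]
Visit A → queue [S, C, G, D, H, F]
Visit S → queue [C, G, D, H, F]
Visit C → queue [G, D, H, F]
Visit G → queue [D, H, F]
Visit D → queue [H, F]
Visit H → queue [F]
Visit F → queue []

Visit order: P, N, L, K, J, E, Q, M, I, B, R, O, A, S, C, G, D, H, F

A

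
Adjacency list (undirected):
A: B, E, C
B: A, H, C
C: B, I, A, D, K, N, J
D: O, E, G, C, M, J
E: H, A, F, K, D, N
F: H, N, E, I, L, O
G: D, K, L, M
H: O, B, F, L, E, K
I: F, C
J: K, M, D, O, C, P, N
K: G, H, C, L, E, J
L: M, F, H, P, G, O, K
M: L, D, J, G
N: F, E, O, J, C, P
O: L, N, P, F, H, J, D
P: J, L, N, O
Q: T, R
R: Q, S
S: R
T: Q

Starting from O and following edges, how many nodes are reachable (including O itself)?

BFS from O visits: O, P, N, L, J, H, F, D, E, C, M, K, G, B, I, A
Reachable nodes: 16 of 20 total.

16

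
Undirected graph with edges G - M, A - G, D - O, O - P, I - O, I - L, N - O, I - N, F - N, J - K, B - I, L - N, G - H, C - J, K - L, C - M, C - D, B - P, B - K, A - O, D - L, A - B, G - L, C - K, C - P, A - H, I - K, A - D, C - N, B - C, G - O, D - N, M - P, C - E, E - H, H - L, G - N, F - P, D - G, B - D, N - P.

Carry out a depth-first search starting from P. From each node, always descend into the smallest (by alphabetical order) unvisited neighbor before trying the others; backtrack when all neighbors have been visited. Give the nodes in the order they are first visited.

Visit P
P → B
B → A
A → D
D → C
C → E
E → H
H → G
G → L
L → I
I → K
K → J
I → N
N → F
N → O
G → M

P, B, A, D, C, E, H, G, L, I, K, J, N, F, O, M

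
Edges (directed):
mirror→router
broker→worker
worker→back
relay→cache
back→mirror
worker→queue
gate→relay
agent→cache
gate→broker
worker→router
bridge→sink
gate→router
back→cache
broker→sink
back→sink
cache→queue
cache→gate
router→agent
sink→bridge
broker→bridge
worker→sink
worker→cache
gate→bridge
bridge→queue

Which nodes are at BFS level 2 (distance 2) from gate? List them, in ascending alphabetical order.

agent, cache, queue, sink, worker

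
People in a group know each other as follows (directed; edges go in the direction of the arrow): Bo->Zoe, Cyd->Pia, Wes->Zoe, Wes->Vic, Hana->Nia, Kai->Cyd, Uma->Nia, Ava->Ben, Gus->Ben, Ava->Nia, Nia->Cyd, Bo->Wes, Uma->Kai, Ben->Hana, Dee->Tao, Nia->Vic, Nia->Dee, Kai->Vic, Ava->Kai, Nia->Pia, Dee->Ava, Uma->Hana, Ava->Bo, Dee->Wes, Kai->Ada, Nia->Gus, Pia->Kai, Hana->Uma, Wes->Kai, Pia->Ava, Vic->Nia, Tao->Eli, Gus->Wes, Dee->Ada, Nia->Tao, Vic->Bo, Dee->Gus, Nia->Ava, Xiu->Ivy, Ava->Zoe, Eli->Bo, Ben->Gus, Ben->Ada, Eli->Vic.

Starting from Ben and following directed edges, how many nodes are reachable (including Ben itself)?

17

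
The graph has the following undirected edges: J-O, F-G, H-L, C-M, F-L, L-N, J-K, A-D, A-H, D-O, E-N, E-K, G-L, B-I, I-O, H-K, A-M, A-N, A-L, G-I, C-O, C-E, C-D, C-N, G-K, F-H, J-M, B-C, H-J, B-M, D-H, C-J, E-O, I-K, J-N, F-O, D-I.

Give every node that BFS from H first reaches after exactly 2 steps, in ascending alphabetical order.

C, E, G, I, M, N, O

Level 0: H
Level 1: A, D, F, J, K, L
Level 2: C, E, G, I, M, N, O
Level 3: B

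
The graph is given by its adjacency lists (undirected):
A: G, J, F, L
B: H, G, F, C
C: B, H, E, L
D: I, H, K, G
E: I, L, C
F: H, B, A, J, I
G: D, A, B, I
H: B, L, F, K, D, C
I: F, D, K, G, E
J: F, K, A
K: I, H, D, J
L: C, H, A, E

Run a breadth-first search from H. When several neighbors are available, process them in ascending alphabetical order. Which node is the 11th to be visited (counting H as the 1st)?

Visit H; enqueue B, C, D, F, K, L → queue [B, C, D, F, K, L]
Visit B; enqueue G → queue [C, D, F, K, L, G]
Visit C; enqueue E → queue [D, F, K, L, G, E]
Visit D; enqueue I → queue [F, K, L, G, E, I]
Visit F; enqueue A, J → queue [K, L, G, E, I, A, J]
Visit K → queue [L, G, E, I, A, J]
Visit L → queue [G, E, I, A, J]
Visit G → queue [E, I, A, J]
Visit E → queue [I, A, J]
Visit I → queue [A, J]
Visit A → queue [J]
Visit J → queue []

Visit order: H, B, C, D, F, K, L, G, E, I, A, J

A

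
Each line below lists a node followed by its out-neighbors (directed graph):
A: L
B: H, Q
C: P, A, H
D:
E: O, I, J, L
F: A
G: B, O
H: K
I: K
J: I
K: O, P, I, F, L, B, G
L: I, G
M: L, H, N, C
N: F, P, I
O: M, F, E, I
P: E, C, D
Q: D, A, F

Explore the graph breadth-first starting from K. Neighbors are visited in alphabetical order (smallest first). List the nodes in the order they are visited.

K B F G I L O P H Q A E M C D J N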